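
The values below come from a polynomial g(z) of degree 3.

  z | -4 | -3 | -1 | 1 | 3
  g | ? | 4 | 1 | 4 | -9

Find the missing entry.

117/8

The 4 known values determine g uniquely (degree ≤ 3).
Evaluate each Lagrange basis at z = -4:
L_0(-4) = (-3)·(-5)·(-7)/[(-2)·(-4)·(-6)] = 35/16
L_1(-4) = (-1)·(-5)·(-7)/[(2)·(-2)·(-4)] = -35/16
L_2(-4) = (-1)·(-3)·(-7)/[(4)·(2)·(-2)] = 21/16
L_3(-4) = (-1)·(-3)·(-5)/[(6)·(4)·(2)] = -5/16
Sum: 4·(35/16) + 1·(-35/16) + 4·(21/16) + (-9)·(-5/16) = 117/8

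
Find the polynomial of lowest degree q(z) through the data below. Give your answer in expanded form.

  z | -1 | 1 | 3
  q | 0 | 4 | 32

Build the Lagrange basis polynomials:
L_0(z) = (z - 1)(z - 3) / [8] = (1/8)z^2 - (1/2)z + 3/8
L_1(z) = (z + 1)(z - 3) / [-4] = -(1/4)z^2 + (1/2)z + 3/4
L_2(z) = (z + 1)(z - 1) / [8] = (1/8)z^2 - 1/8
q(z) = 0·L_0 + 4·L_1 + 32·L_2
  0·L_0(z) = 0
  4·L_1(z) = -z^2 + 2z + 3
  32·L_2(z) = 4z^2 - 4
Adding term by term: 3z^2 + 2z - 1

q(z) = 3z^2 + 2z - 1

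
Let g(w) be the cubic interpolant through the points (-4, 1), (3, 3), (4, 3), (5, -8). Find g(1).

Evaluate each Lagrange basis at w = 1:
L_0(1) = (-2)·(-3)·(-4)/[(-7)·(-8)·(-9)] = 1/21
L_1(1) = (5)·(-3)·(-4)/[(7)·(-1)·(-2)] = 30/7
L_2(1) = (5)·(-2)·(-4)/[(8)·(1)·(-1)] = -5
L_3(1) = (5)·(-2)·(-3)/[(9)·(2)·(1)] = 5/3
Sum: 1·(1/21) + 3·(30/7) + 3·(-5) + (-8)·(5/3) = -108/7

-108/7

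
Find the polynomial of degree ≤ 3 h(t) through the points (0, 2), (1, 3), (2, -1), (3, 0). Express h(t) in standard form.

L_0(t) = (t - 1)(t - 2)(t - 3) / [-6] = -(1/6)t^3 + t^2 - (11/6)t + 1
L_1(t) = t(t - 2)(t - 3) / [2] = (1/2)t^3 - (5/2)t^2 + 3t
L_2(t) = t(t - 1)(t - 3) / [-2] = -(1/2)t^3 + 2t^2 - (3/2)t
L_3(t) = t(t - 1)(t - 2) / [6] = (1/6)t^3 - (1/2)t^2 + (1/3)t
h(t) = 2·L_0 + 3·L_1 + (-1)·L_2 + 0·L_3
  2·L_0(t) = -(1/3)t^3 + 2t^2 - (11/3)t + 2
  3·L_1(t) = (3/2)t^3 - (15/2)t^2 + 9t
  (-1)·L_2(t) = (1/2)t^3 - 2t^2 + (3/2)t
  0·L_3(t) = 0
Adding term by term: (5/3)t^3 - (15/2)t^2 + (41/6)t + 2

h(t) = (5/3)t^3 - (15/2)t^2 + (41/6)t + 2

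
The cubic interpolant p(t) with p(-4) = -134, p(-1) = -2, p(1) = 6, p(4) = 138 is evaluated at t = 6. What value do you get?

446

Evaluate each Lagrange basis at t = 6:
L_0(6) = (7)·(5)·(2)/[(-3)·(-5)·(-8)] = -7/12
L_1(6) = (10)·(5)·(2)/[(3)·(-2)·(-5)] = 10/3
L_2(6) = (10)·(7)·(2)/[(5)·(2)·(-3)] = -14/3
L_3(6) = (10)·(7)·(5)/[(8)·(5)·(3)] = 35/12
Sum: (-134)·(-7/12) + (-2)·(10/3) + 6·(-14/3) + 138·(35/12) = 446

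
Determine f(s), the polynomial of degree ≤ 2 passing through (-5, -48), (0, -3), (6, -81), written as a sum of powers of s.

L_0(s) = s(s - 6) / [55] = (1/55)s^2 - (6/55)s
L_1(s) = (s + 5)(s - 6) / [-30] = -(1/30)s^2 + (1/30)s + 1
L_2(s) = (s + 5)s / [66] = (1/66)s^2 + (5/66)s
f(s) = (-48)·L_0 + (-3)·L_1 + (-81)·L_2
  (-48)·L_0(s) = -(48/55)s^2 + (288/55)s
  (-3)·L_1(s) = (1/10)s^2 - (1/10)s - 3
  (-81)·L_2(s) = -(27/22)s^2 - (135/22)s
Adding term by term: -2s^2 - s - 3

f(s) = -2s^2 - s - 3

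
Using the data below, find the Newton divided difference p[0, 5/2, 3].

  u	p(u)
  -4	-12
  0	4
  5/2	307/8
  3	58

17/2

p[0,5/2] = (307/8 - 4) / (5/2 - 0) = 55/4
p[5/2,3] = (58 - 307/8) / (3 - 5/2) = 157/4
p[0,5/2,3] = (157/4 - 55/4) / (3 - 0) = 17/2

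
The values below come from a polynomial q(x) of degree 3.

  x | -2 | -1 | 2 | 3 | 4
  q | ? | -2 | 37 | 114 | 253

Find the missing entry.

-11

The 4 known values determine q uniquely (degree ≤ 3).
L_0(-2) = (-4)·(-5)·(-6)/[(-3)·(-4)·(-5)] = 2
L_1(-2) = (-1)·(-5)·(-6)/[(3)·(-1)·(-2)] = -5
L_2(-2) = (-1)·(-4)·(-6)/[(4)·(1)·(-1)] = 6
L_3(-2) = (-1)·(-4)·(-5)/[(5)·(2)·(1)] = -2
Sum: (-2)·(2) + 37·(-5) + 114·(6) + 253·(-2) = -11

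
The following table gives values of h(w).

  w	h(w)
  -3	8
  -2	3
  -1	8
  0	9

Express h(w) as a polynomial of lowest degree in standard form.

Newton's divided differences:
h[-3,-2] = (3 - 8) / (-2 - (-3)) = -5
h[-2,-1] = (8 - 3) / (-1 - (-2)) = 5
h[-1,0] = (9 - 8) / (0 - (-1)) = 1
h[-3,-2,-1] = (5 - (-5)) / (-1 - (-3)) = 5
h[-2,-1,0] = (1 - 5) / (0 - (-2)) = -2
h[-3,-2,-1,0] = (-2 - 5) / (0 - (-3)) = -7/3
h(w) = 8 + (-5)·(w + 3) + 5·(w + 3)(w + 2) + (-7/3)·(w + 3)(w + 2)(w + 1)
Expanding: h(w) = -(7/3)w^3 - 9w^2 - (17/3)w + 9

h(w) = -(7/3)w^3 - 9w^2 - (17/3)w + 9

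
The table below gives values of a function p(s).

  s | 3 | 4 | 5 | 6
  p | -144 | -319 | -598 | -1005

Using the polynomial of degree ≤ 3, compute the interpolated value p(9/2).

Evaluate each Lagrange basis at s = 9/2:
L_0(9/2) = (1/2)·(-1/2)·(-3/2)/[(-1)·(-2)·(-3)] = -1/16
L_1(9/2) = (3/2)·(-1/2)·(-3/2)/[(1)·(-1)·(-2)] = 9/16
L_2(9/2) = (3/2)·(1/2)·(-3/2)/[(2)·(1)·(-1)] = 9/16
L_3(9/2) = (3/2)·(1/2)·(-1/2)/[(3)·(2)·(1)] = -1/16
Sum: (-144)·(-1/16) + (-319)·(9/16) + (-598)·(9/16) + (-1005)·(-1/16) = -444

-444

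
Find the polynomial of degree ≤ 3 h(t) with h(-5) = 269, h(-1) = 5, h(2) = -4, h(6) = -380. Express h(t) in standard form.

h(t) = -2t^3 + t^2 + 2t + 4

Build the Lagrange basis polynomials:
L_0(t) = (t + 1)(t - 2)(t - 6) / [-308] = -(1/308)t^3 + (1/44)t^2 - (1/77)t - 3/77
L_1(t) = (t + 5)(t - 2)(t - 6) / [84] = (1/84)t^3 - (1/28)t^2 - (1/3)t + 5/7
L_2(t) = (t + 5)(t + 1)(t - 6) / [-84] = -(1/84)t^3 + (31/84)t + 5/14
L_3(t) = (t + 5)(t + 1)(t - 2) / [308] = (1/308)t^3 + (1/77)t^2 - (1/44)t - 5/154
h(t) = 269·L_0 + 5·L_1 + (-4)·L_2 + (-380)·L_3
  269·L_0(t) = -(269/308)t^3 + (269/44)t^2 - (269/77)t - 807/77
  5·L_1(t) = (5/84)t^3 - (5/28)t^2 - (5/3)t + 25/7
  (-4)·L_2(t) = (1/21)t^3 - (31/21)t - 10/7
  (-380)·L_3(t) = -(95/77)t^3 - (380/77)t^2 + (95/11)t + 950/77
Adding term by term: -2t^3 + t^2 + 2t + 4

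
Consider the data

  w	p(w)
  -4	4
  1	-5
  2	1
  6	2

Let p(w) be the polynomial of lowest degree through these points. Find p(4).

226/25

Evaluate each Lagrange basis at w = 4:
L_0(4) = (3)·(2)·(-2)/[(-5)·(-6)·(-10)] = 1/25
L_1(4) = (8)·(2)·(-2)/[(5)·(-1)·(-5)] = -32/25
L_2(4) = (8)·(3)·(-2)/[(6)·(1)·(-4)] = 2
L_3(4) = (8)·(3)·(2)/[(10)·(5)·(4)] = 6/25
Sum: 4·(1/25) + (-5)·(-32/25) + 1·(2) + 2·(6/25) = 226/25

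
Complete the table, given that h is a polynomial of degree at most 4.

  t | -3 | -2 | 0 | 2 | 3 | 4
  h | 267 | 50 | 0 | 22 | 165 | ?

The 5 known values determine h uniquely (degree ≤ 4).
L_0(4) = (6)·(4)·(2)·(1)/[(-1)·(-3)·(-5)·(-6)] = 8/15
L_1(4) = (7)·(4)·(2)·(1)/[(1)·(-2)·(-4)·(-5)] = -7/5
L_2(4) = (7)·(6)·(2)·(1)/[(3)·(2)·(-2)·(-3)] = 7/3
L_3(4) = (7)·(6)·(4)·(1)/[(5)·(4)·(2)·(-1)] = -21/5
L_4(4) = (7)·(6)·(4)·(2)/[(6)·(5)·(3)·(1)] = 56/15
Sum: 267·(8/15) + 50·(-7/5) + 0 + 22·(-21/5) + 165·(56/15) = 596

596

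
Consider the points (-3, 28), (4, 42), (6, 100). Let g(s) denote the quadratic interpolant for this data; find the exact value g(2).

8

Using Newton's divided-difference form:
g[-3,4] = (42 - 28) / (4 - (-3)) = 2
g[4,6] = (100 - 42) / (6 - 4) = 29
g[-3,4,6] = (29 - 2) / (6 - (-3)) = 3
g(2) = 28 + 2·(5) + 3·(5)·(-2) = 8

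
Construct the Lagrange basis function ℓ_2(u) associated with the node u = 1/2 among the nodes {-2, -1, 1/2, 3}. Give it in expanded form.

ℓ_2(u) = (u + 2)(u + 1)(u - 3) / [(5/2)·(3/2)·(-5/2)]
       = (u^3 - 7u - 6) / (-75/8)

ℓ_2(u) = -(8/75)u^3 + (56/75)u + 16/25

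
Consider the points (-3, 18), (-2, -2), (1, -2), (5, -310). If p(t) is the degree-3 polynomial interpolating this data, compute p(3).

Evaluate each Lagrange basis at t = 3:
L_0(3) = (5)·(2)·(-2)/[(-1)·(-4)·(-8)] = 5/8
L_1(3) = (6)·(2)·(-2)/[(1)·(-3)·(-7)] = -8/7
L_2(3) = (6)·(5)·(-2)/[(4)·(3)·(-4)] = 5/4
L_3(3) = (6)·(5)·(2)/[(8)·(7)·(4)] = 15/56
Sum: 18·(5/8) + (-2)·(-8/7) + (-2)·(5/4) + (-310)·(15/56) = -72

-72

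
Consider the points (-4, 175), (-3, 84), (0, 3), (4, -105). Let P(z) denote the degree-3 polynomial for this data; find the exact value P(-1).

10

Evaluate each Lagrange basis at z = -1:
L_0(-1) = (2)·(-1)·(-5)/[(-1)·(-4)·(-8)] = -5/16
L_1(-1) = (3)·(-1)·(-5)/[(1)·(-3)·(-7)] = 5/7
L_2(-1) = (3)·(2)·(-5)/[(4)·(3)·(-4)] = 5/8
L_3(-1) = (3)·(2)·(-1)/[(8)·(7)·(4)] = -3/112
Sum: 175·(-5/16) + 84·(5/7) + 3·(5/8) + (-105)·(-3/112) = 10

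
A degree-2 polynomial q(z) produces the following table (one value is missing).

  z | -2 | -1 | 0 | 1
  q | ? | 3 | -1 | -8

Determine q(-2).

The 3 known values determine q uniquely (degree ≤ 2).
L_0(-2) = (-2)·(-3)/[(-1)·(-2)] = 3
L_1(-2) = (-1)·(-3)/[(1)·(-1)] = -3
L_2(-2) = (-1)·(-2)/[(2)·(1)] = 1
Sum: 3·(3) + (-1)·(-3) + (-8)·(1) = 4

4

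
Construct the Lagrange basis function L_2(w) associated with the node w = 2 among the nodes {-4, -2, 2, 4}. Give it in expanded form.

L_2(w) = (w + 4)(w + 2)(w - 4) / [(6)·(4)·(-2)]
       = (w^3 + 2w^2 - 16w - 32) / (-48)

L_2(w) = -(1/48)w^3 - (1/24)w^2 + (1/3)w + 2/3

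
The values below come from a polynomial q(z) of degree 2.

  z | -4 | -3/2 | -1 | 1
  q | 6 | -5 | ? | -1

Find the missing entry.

-27/5

The 3 known values determine q uniquely (degree ≤ 2).
Evaluate each Lagrange basis at z = -1:
L_0(-1) = (1/2)·(-2)/[(-5/2)·(-5)] = -2/25
L_1(-1) = (3)·(-2)/[(5/2)·(-5/2)] = 24/25
L_2(-1) = (3)·(1/2)/[(5)·(5/2)] = 3/25
Sum: 6·(-2/25) + (-5)·(24/25) + (-1)·(3/25) = -27/5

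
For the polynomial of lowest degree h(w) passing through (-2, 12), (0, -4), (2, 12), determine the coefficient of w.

0

Build the Lagrange basis polynomials:
L_0(w) = w(w - 2) / [8] = (1/8)w^2 - (1/4)w
L_1(w) = (w + 2)(w - 2) / [-4] = -(1/4)w^2 + 1
L_2(w) = (w + 2)w / [8] = (1/8)w^2 + (1/4)w
h(w) = 12·L_0 + (-4)·L_1 + 12·L_2
Only the coefficient of w is needed; take it from each L_i and combine:
12·(-1/4) + (-4)·(0) + 12·(1/4) = 0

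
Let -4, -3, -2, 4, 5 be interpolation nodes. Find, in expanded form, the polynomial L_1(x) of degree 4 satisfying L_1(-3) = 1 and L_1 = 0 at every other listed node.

L_1(x) = (x + 4)(x + 2)(x - 4)(x - 5) / [(1)·(-1)·(-7)·(-8)]
       = (x^4 - 3x^3 - 26x^2 + 48x + 160) / (-56)

L_1(x) = -(1/56)x^4 + (3/56)x^3 + (13/28)x^2 - (6/7)x - 20/7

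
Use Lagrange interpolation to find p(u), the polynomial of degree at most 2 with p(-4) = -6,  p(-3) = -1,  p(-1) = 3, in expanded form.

p(u) = -u^2 - 2u + 2

Build the Lagrange basis polynomials:
L_0(u) = (u + 3)(u + 1) / [3] = (1/3)u^2 + (4/3)u + 1
L_1(u) = (u + 4)(u + 1) / [-2] = -(1/2)u^2 - (5/2)u - 2
L_2(u) = (u + 4)(u + 3) / [6] = (1/6)u^2 + (7/6)u + 2
p(u) = (-6)·L_0 + (-1)·L_1 + 3·L_2
  (-6)·L_0(u) = -2u^2 - 8u - 6
  (-1)·L_1(u) = (1/2)u^2 + (5/2)u + 2
  3·L_2(u) = (1/2)u^2 + (7/2)u + 6
Adding term by term: -u^2 - 2u + 2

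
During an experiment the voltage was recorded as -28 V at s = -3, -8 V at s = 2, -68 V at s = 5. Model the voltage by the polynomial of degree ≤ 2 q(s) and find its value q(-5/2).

-77/4

Using Newton's divided-difference form:
q[-3,2] = (-8 - (-28)) / (2 - (-3)) = 4
q[2,5] = (-68 - (-8)) / (5 - 2) = -20
q[-3,2,5] = (-20 - 4) / (5 - (-3)) = -3
q(-5/2) = -28 + 4·(1/2) + (-3)·(1/2)·(-9/2) = -77/4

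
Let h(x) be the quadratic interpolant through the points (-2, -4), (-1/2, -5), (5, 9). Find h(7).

1615/77

Evaluate each Lagrange basis at x = 7:
L_0(7) = (15/2)·(2)/[(-3/2)·(-7)] = 10/7
L_1(7) = (9)·(2)/[(3/2)·(-11/2)] = -24/11
L_2(7) = (9)·(15/2)/[(7)·(11/2)] = 135/77
Sum: (-4)·(10/7) + (-5)·(-24/11) + 9·(135/77) = 1615/77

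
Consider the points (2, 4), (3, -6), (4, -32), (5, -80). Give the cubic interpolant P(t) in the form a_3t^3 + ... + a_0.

Build the Lagrange basis polynomials:
L_0(t) = (t - 3)(t - 4)(t - 5) / [-6] = -(1/6)t^3 + 2t^2 - (47/6)t + 10
L_1(t) = (t - 2)(t - 4)(t - 5) / [2] = (1/2)t^3 - (11/2)t^2 + 19t - 20
L_2(t) = (t - 2)(t - 3)(t - 5) / [-2] = -(1/2)t^3 + 5t^2 - (31/2)t + 15
L_3(t) = (t - 2)(t - 3)(t - 4) / [6] = (1/6)t^3 - (3/2)t^2 + (13/3)t - 4
P(t) = 4·L_0 + (-6)·L_1 + (-32)·L_2 + (-80)·L_3
  4·L_0(t) = -(2/3)t^3 + 8t^2 - (94/3)t + 40
  (-6)·L_1(t) = -3t^3 + 33t^2 - 114t + 120
  (-32)·L_2(t) = 16t^3 - 160t^2 + 496t - 480
  (-80)·L_3(t) = -(40/3)t^3 + 120t^2 - (1040/3)t + 320
Adding term by term: -t^3 + t^2 + 4t

P(t) = -t^3 + t^2 + 4t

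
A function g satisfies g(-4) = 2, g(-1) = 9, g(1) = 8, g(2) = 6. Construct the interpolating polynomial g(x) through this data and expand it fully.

L_0(x) = (x + 1)(x - 1)(x - 2) / [-90] = -(1/90)x^3 + (1/45)x^2 + (1/90)x - 1/45
L_1(x) = (x + 4)(x - 1)(x - 2) / [18] = (1/18)x^3 + (1/18)x^2 - (5/9)x + 4/9
L_2(x) = (x + 4)(x + 1)(x - 2) / [-10] = -(1/10)x^3 - (3/10)x^2 + (3/5)x + 4/5
L_3(x) = (x + 4)(x + 1)(x - 1) / [18] = (1/18)x^3 + (2/9)x^2 - (1/18)x - 2/9
g(x) = 2·L_0 + 9·L_1 + 8·L_2 + 6·L_3
  2·L_0(x) = -(1/45)x^3 + (2/45)x^2 + (1/45)x - 2/45
  9·L_1(x) = (1/2)x^3 + (1/2)x^2 - 5x + 4
  8·L_2(x) = -(4/5)x^3 - (12/5)x^2 + (24/5)x + 32/5
  6·L_3(x) = (1/3)x^3 + (4/3)x^2 - (1/3)x - 4/3
Adding term by term: (1/90)x^3 - (47/90)x^2 - (23/45)x + 406/45

g(x) = (1/90)x^3 - (47/90)x^2 - (23/45)x + 406/45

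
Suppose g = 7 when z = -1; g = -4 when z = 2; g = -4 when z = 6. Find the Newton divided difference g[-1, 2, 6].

11/21

g[-1,2] = (-4 - 7) / (2 - (-1)) = -11/3
g[2,6] = (-4 - (-4)) / (6 - 2) = 0
g[-1,2,6] = (0 - (-11/3)) / (6 - (-1)) = 11/21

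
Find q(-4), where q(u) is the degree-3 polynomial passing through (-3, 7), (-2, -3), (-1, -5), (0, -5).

31

L_0(-4) = (-2)·(-3)·(-4)/[(-1)·(-2)·(-3)] = 4
L_1(-4) = (-1)·(-3)·(-4)/[(1)·(-1)·(-2)] = -6
L_2(-4) = (-1)·(-2)·(-4)/[(2)·(1)·(-1)] = 4
L_3(-4) = (-1)·(-2)·(-3)/[(3)·(2)·(1)] = -1
Sum: 7·(4) + (-3)·(-6) + (-5)·(4) + (-5)·(-1) = 31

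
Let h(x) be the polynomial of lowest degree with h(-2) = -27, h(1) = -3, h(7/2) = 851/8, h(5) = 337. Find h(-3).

L_0(-3) = (-4)·(-13/2)·(-8)/[(-3)·(-11/2)·(-7)] = 416/231
L_1(-3) = (-1)·(-13/2)·(-8)/[(3)·(-5/2)·(-4)] = -26/15
L_2(-3) = (-1)·(-4)·(-8)/[(11/2)·(5/2)·(-3/2)] = 256/165
L_3(-3) = (-1)·(-4)·(-13/2)/[(7)·(4)·(3/2)] = -13/21
Sum: (-27)·(416/231) + (-3)·(-26/15) + 851/8·(256/165) + 337·(-13/21) = -87

-87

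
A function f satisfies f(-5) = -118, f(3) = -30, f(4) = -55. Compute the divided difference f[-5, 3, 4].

f[-5,3] = (-30 - (-118)) / (3 - (-5)) = 11
f[3,4] = (-55 - (-30)) / (4 - 3) = -25
f[-5,3,4] = (-25 - 11) / (4 - (-5)) = -4

-4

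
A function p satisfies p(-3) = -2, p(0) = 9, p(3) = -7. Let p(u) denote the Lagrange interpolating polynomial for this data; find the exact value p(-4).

Evaluate each Lagrange basis at u = -4:
L_0(-4) = (-4)·(-7)/[(-3)·(-6)] = 14/9
L_1(-4) = (-1)·(-7)/[(3)·(-3)] = -7/9
L_2(-4) = (-1)·(-4)/[(6)·(3)] = 2/9
Sum: (-2)·(14/9) + 9·(-7/9) + (-7)·(2/9) = -35/3

-35/3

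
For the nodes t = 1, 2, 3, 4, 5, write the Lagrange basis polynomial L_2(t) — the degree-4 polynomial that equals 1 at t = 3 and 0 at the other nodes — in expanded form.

L_2(t) = (t - 1)(t - 2)(t - 4)(t - 5) / [(2)·(1)·(-1)·(-2)]
       = (t^4 - 12t^3 + 49t^2 - 78t + 40) / (4)

L_2(t) = (1/4)t^4 - 3t^3 + (49/4)t^2 - (39/2)t + 10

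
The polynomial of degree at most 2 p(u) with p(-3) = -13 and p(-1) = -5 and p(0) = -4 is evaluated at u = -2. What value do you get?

Evaluate each Lagrange basis at u = -2:
L_0(-2) = (-1)·(-2)/[(-2)·(-3)] = 1/3
L_1(-2) = (1)·(-2)/[(2)·(-1)] = 1
L_2(-2) = (1)·(-1)/[(3)·(1)] = -1/3
Sum: (-13)·(1/3) + (-5)·(1) + (-4)·(-1/3) = -8

-8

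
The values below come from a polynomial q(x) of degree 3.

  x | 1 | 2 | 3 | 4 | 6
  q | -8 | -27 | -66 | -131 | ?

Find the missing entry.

The 4 known values determine q uniquely (degree ≤ 3).
Evaluate each Lagrange basis at x = 6:
L_0(6) = (4)·(3)·(2)/[(-1)·(-2)·(-3)] = -4
L_1(6) = (5)·(3)·(2)/[(1)·(-1)·(-2)] = 15
L_2(6) = (5)·(4)·(2)/[(2)·(1)·(-1)] = -20
L_3(6) = (5)·(4)·(3)/[(3)·(2)·(1)] = 10
Sum: (-8)·(-4) + (-27)·(15) + (-66)·(-20) + (-131)·(10) = -363

-363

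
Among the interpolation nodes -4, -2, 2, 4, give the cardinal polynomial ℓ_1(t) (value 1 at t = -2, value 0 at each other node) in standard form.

ℓ_1(t) = (1/48)t^3 - (1/24)t^2 - (1/3)t + 2/3

ℓ_1(t) = (t + 4)(t - 2)(t - 4) / [(2)·(-4)·(-6)]
       = (t^3 - 2t^2 - 16t + 32) / (48)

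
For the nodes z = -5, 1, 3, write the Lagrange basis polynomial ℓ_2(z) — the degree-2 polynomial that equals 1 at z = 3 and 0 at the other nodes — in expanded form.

ℓ_2(z) = (1/16)z^2 + (1/4)z - 5/16

ℓ_2(z) = (z + 5)(z - 1) / [(8)·(2)]
       = (z^2 + 4z - 5) / (16)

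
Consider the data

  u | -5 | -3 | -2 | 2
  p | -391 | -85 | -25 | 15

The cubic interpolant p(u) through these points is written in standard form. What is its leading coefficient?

The leading coefficient equals the top divided difference p[-5,-3,-2,2].
p[-5,-3] = (-85 - (-391)) / (-3 - (-5)) = 153
p[-3,-2] = (-25 - (-85)) / (-2 - (-3)) = 60
p[-2,2] = (15 - (-25)) / (2 - (-2)) = 10
p[-5,-3,-2] = (60 - 153) / (-2 - (-5)) = -31
p[-3,-2,2] = (10 - 60) / (2 - (-3)) = -10
p[-5,-3,-2,2] = (-10 - (-31)) / (2 - (-5)) = 3

3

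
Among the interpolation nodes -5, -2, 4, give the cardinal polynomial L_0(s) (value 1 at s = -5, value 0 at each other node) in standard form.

L_0(s) = (1/27)s^2 - (2/27)s - 8/27

L_0(s) = (s + 2)(s - 4) / [(-3)·(-9)]
       = (s^2 - 2s - 8) / (27)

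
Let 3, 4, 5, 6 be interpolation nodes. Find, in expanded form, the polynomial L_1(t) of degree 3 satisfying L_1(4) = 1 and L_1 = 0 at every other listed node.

L_1(t) = (t - 3)(t - 5)(t - 6) / [(1)·(-1)·(-2)]
       = (t^3 - 14t^2 + 63t - 90) / (2)

L_1(t) = (1/2)t^3 - 7t^2 + (63/2)t - 45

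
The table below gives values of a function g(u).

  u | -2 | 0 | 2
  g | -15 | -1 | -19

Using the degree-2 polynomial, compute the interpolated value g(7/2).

-107/2

Evaluate each Lagrange basis at u = 7/2:
L_0(7/2) = (7/2)·(3/2)/[(-2)·(-4)] = 21/32
L_1(7/2) = (11/2)·(3/2)/[(2)·(-2)] = -33/16
L_2(7/2) = (11/2)·(7/2)/[(4)·(2)] = 77/32
Sum: (-15)·(21/32) + (-1)·(-33/16) + (-19)·(77/32) = -107/2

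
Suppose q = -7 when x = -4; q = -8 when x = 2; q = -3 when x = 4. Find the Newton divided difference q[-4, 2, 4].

q[-4,2] = (-8 - (-7)) / (2 - (-4)) = -1/6
q[2,4] = (-3 - (-8)) / (4 - 2) = 5/2
q[-4,2,4] = (5/2 - (-1/6)) / (4 - (-4)) = 1/3

1/3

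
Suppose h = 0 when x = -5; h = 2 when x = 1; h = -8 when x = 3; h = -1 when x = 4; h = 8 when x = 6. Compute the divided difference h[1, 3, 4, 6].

h[1,3] = (-8 - 2) / (3 - 1) = -5
h[3,4] = (-1 - (-8)) / (4 - 3) = 7
h[4,6] = (8 - (-1)) / (6 - 4) = 9/2
h[1,3,4] = (7 - (-5)) / (4 - 1) = 4
h[3,4,6] = (9/2 - 7) / (6 - 3) = -5/6
h[1,3,4,6] = (-5/6 - 4) / (6 - 1) = -29/30

-29/30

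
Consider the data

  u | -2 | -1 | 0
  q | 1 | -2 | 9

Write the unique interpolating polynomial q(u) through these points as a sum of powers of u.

q(u) = 7u^2 + 18u + 9

Build the Lagrange basis polynomials:
L_0(u) = (u + 1)u / [2] = (1/2)u^2 + (1/2)u
L_1(u) = (u + 2)u / [-1] = -u^2 - 2u
L_2(u) = (u + 2)(u + 1) / [2] = (1/2)u^2 + (3/2)u + 1
q(u) = 1·L_0 + (-2)·L_1 + 9·L_2
  1·L_0(u) = (1/2)u^2 + (1/2)u
  (-2)·L_1(u) = 2u^2 + 4u
  9·L_2(u) = (9/2)u^2 + (27/2)u + 9
Adding term by term: 7u^2 + 18u + 9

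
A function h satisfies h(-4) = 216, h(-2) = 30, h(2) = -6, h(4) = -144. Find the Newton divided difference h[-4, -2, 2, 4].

h[-4,-2] = (30 - 216) / (-2 - (-4)) = -93
h[-2,2] = (-6 - 30) / (2 - (-2)) = -9
h[2,4] = (-144 - (-6)) / (4 - 2) = -69
h[-4,-2,2] = (-9 - (-93)) / (2 - (-4)) = 14
h[-2,2,4] = (-69 - (-9)) / (4 - (-2)) = -10
h[-4,-2,2,4] = (-10 - 14) / (4 - (-4)) = -3

-3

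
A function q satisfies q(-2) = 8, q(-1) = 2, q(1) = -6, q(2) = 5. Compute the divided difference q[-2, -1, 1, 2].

13/12

q[-2,-1] = (2 - 8) / (-1 - (-2)) = -6
q[-1,1] = (-6 - 2) / (1 - (-1)) = -4
q[1,2] = (5 - (-6)) / (2 - 1) = 11
q[-2,-1,1] = (-4 - (-6)) / (1 - (-2)) = 2/3
q[-1,1,2] = (11 - (-4)) / (2 - (-1)) = 5
q[-2,-1,1,2] = (5 - 2/3) / (2 - (-2)) = 13/12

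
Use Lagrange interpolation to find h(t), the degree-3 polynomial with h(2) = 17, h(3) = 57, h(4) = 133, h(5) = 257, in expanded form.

h(t) = 2t^3 + 2t - 3

Build the Lagrange basis polynomials:
L_0(t) = (t - 3)(t - 4)(t - 5) / [-6] = -(1/6)t^3 + 2t^2 - (47/6)t + 10
L_1(t) = (t - 2)(t - 4)(t - 5) / [2] = (1/2)t^3 - (11/2)t^2 + 19t - 20
L_2(t) = (t - 2)(t - 3)(t - 5) / [-2] = -(1/2)t^3 + 5t^2 - (31/2)t + 15
L_3(t) = (t - 2)(t - 3)(t - 4) / [6] = (1/6)t^3 - (3/2)t^2 + (13/3)t - 4
h(t) = 17·L_0 + 57·L_1 + 133·L_2 + 257·L_3
  17·L_0(t) = -(17/6)t^3 + 34t^2 - (799/6)t + 170
  57·L_1(t) = (57/2)t^3 - (627/2)t^2 + 1083t - 1140
  133·L_2(t) = -(133/2)t^3 + 665t^2 - (4123/2)t + 1995
  257·L_3(t) = (257/6)t^3 - (771/2)t^2 + (3341/3)t - 1028
Adding term by term: 2t^3 + 2t - 3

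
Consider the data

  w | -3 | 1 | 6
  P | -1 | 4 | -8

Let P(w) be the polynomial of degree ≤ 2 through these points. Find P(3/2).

L_0(3/2) = (1/2)·(-9/2)/[(-4)·(-9)] = -1/16
L_1(3/2) = (9/2)·(-9/2)/[(4)·(-5)] = 81/80
L_2(3/2) = (9/2)·(1/2)/[(9)·(5)] = 1/20
Sum: (-1)·(-1/16) + 4·(81/80) + (-8)·(1/20) = 297/80

297/80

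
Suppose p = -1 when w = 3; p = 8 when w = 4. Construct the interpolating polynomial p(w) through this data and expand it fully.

p(w) = 9w - 28

L_0(w) = (w - 4) / [-1] = -w + 4
L_1(w) = (w - 3) / [1] = w - 3
p(w) = (-1)·L_0 + 8·L_1
  (-1)·L_0(w) = w - 4
  8·L_1(w) = 8w - 24
Adding term by term: 9w - 28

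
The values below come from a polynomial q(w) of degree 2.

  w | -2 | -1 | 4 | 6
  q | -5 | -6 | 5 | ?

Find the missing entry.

253/15

The 3 known values determine q uniquely (degree ≤ 2).
L_0(6) = (7)·(2)/[(-1)·(-6)] = 7/3
L_1(6) = (8)·(2)/[(1)·(-5)] = -16/5
L_2(6) = (8)·(7)/[(6)·(5)] = 28/15
Sum: (-5)·(7/3) + (-6)·(-16/5) + 5·(28/15) = 253/15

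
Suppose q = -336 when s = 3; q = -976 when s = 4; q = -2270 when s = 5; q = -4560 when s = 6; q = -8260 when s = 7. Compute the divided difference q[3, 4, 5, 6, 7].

q[3,4] = (-976 - (-336)) / (4 - 3) = -640
q[4,5] = (-2270 - (-976)) / (5 - 4) = -1294
q[5,6] = (-4560 - (-2270)) / (6 - 5) = -2290
q[6,7] = (-8260 - (-4560)) / (7 - 6) = -3700
q[3,4,5] = (-1294 - (-640)) / (5 - 3) = -327
q[4,5,6] = (-2290 - (-1294)) / (6 - 4) = -498
q[5,6,7] = (-3700 - (-2290)) / (7 - 5) = -705
q[3,4,5,6] = (-498 - (-327)) / (6 - 3) = -57
q[4,5,6,7] = (-705 - (-498)) / (7 - 4) = -69
q[3,4,5,6,7] = (-69 - (-57)) / (7 - 3) = -3

-3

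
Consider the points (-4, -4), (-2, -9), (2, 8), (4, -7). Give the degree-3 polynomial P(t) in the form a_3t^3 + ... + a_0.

P(t) = -(37/96)t^3 - (5/12)t^2 + (139/24)t + 7/6

Build the Lagrange basis polynomials:
L_0(t) = (t + 2)(t - 2)(t - 4) / [-96] = -(1/96)t^3 + (1/24)t^2 + (1/24)t - 1/6
L_1(t) = (t + 4)(t - 2)(t - 4) / [48] = (1/48)t^3 - (1/24)t^2 - (1/3)t + 2/3
L_2(t) = (t + 4)(t + 2)(t - 4) / [-48] = -(1/48)t^3 - (1/24)t^2 + (1/3)t + 2/3
L_3(t) = (t + 4)(t + 2)(t - 2) / [96] = (1/96)t^3 + (1/24)t^2 - (1/24)t - 1/6
P(t) = (-4)·L_0 + (-9)·L_1 + 8·L_2 + (-7)·L_3
  (-4)·L_0(t) = (1/24)t^3 - (1/6)t^2 - (1/6)t + 2/3
  (-9)·L_1(t) = -(3/16)t^3 + (3/8)t^2 + 3t - 6
  8·L_2(t) = -(1/6)t^3 - (1/3)t^2 + (8/3)t + 16/3
  (-7)·L_3(t) = -(7/96)t^3 - (7/24)t^2 + (7/24)t + 7/6
Adding term by term: -(37/96)t^3 - (5/12)t^2 + (139/24)t + 7/6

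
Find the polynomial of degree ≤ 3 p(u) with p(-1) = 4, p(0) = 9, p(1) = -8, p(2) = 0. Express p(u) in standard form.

L_0(u) = u(u - 1)(u - 2) / [-6] = -(1/6)u^3 + (1/2)u^2 - (1/3)u
L_1(u) = (u + 1)(u - 1)(u - 2) / [2] = (1/2)u^3 - u^2 - (1/2)u + 1
L_2(u) = (u + 1)u(u - 2) / [-2] = -(1/2)u^3 + (1/2)u^2 + u
L_3(u) = (u + 1)u(u - 1) / [6] = (1/6)u^3 - (1/6)u
p(u) = 4·L_0 + 9·L_1 + (-8)·L_2 + 0·L_3
  4·L_0(u) = -(2/3)u^3 + 2u^2 - (4/3)u
  9·L_1(u) = (9/2)u^3 - 9u^2 - (9/2)u + 9
  (-8)·L_2(u) = 4u^3 - 4u^2 - 8u
  0·L_3(u) = 0
Adding term by term: (47/6)u^3 - 11u^2 - (83/6)u + 9

p(u) = (47/6)u^3 - 11u^2 - (83/6)u + 9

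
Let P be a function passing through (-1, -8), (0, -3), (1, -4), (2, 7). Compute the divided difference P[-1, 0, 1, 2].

3

P[-1,0] = (-3 - (-8)) / (0 - (-1)) = 5
P[0,1] = (-4 - (-3)) / (1 - 0) = -1
P[1,2] = (7 - (-4)) / (2 - 1) = 11
P[-1,0,1] = (-1 - 5) / (1 - (-1)) = -3
P[0,1,2] = (11 - (-1)) / (2 - 0) = 6
P[-1,0,1,2] = (6 - (-3)) / (2 - (-1)) = 3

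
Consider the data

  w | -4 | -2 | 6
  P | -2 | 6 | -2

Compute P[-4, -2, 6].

P[-4,-2] = (6 - (-2)) / (-2 - (-4)) = 4
P[-2,6] = (-2 - 6) / (6 - (-2)) = -1
P[-4,-2,6] = (-1 - 4) / (6 - (-4)) = -1/2

-1/2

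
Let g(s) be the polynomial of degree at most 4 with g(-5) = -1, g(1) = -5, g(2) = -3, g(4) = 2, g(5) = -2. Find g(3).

29/105

L_0(3) = (2)·(1)·(-1)·(-2)/[(-6)·(-7)·(-9)·(-10)] = 1/945
L_1(3) = (8)·(1)·(-1)·(-2)/[(6)·(-1)·(-3)·(-4)] = -2/9
L_2(3) = (8)·(2)·(-1)·(-2)/[(7)·(1)·(-2)·(-3)] = 16/21
L_3(3) = (8)·(2)·(1)·(-2)/[(9)·(3)·(2)·(-1)] = 16/27
L_4(3) = (8)·(2)·(1)·(-1)/[(10)·(4)·(3)·(1)] = -2/15
Sum: (-1)·(1/945) + (-5)·(-2/9) + (-3)·(16/21) + 2·(16/27) + (-2)·(-2/15) = 29/105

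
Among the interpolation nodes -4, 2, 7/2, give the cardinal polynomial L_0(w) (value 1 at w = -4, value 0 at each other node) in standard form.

L_0(w) = (1/45)w^2 - (11/90)w + 7/45

L_0(w) = (w - 2)(w - 7/2) / [(-6)·(-15/2)]
       = (w^2 - (11/2)w + 7) / (45)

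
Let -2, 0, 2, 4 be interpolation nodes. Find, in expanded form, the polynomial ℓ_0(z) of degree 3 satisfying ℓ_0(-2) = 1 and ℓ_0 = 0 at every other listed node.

ℓ_0(z) = z(z - 2)(z - 4) / [(-2)·(-4)·(-6)]
       = (z^3 - 6z^2 + 8z) / (-48)

ℓ_0(z) = -(1/48)z^3 + (1/8)z^2 - (1/6)z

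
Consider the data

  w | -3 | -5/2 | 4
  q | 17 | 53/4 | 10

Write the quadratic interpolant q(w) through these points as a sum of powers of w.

q(w) = w^2 - 2w + 2

Build the Lagrange basis polynomials:
L_0(w) = (w + 5/2)(w - 4) / [7/2] = (2/7)w^2 - (3/7)w - 20/7
L_1(w) = (w + 3)(w - 4) / [-13/4] = -(4/13)w^2 + (4/13)w + 48/13
L_2(w) = (w + 3)(w + 5/2) / [91/2] = (2/91)w^2 + (11/91)w + 15/91
q(w) = 17·L_0 + (53/4)·L_1 + 10·L_2
  17·L_0(w) = (34/7)w^2 - (51/7)w - 340/7
  (53/4)·L_1(w) = -(53/13)w^2 + (53/13)w + 636/13
  10·L_2(w) = (20/91)w^2 + (110/91)w + 150/91
Adding term by term: w^2 - 2w + 2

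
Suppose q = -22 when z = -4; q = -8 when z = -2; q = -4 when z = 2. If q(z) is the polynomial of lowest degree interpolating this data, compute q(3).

Evaluate each Lagrange basis at z = 3:
L_0(3) = (5)·(1)/[(-2)·(-6)] = 5/12
L_1(3) = (7)·(1)/[(2)·(-4)] = -7/8
L_2(3) = (7)·(5)/[(6)·(4)] = 35/24
Sum: (-22)·(5/12) + (-8)·(-7/8) + (-4)·(35/24) = -8

-8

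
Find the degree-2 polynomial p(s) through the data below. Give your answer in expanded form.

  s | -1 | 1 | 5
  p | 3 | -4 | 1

p(s) = (19/24)s^2 - (7/2)s - 31/24

Newton's divided differences:
p[-1,1] = (-4 - 3) / (1 - (-1)) = -7/2
p[1,5] = (1 - (-4)) / (5 - 1) = 5/4
p[-1,1,5] = (5/4 - (-7/2)) / (5 - (-1)) = 19/24
p(s) = 3 + (-7/2)·(s + 1) + (19/24)·(s + 1)(s - 1)
Expanding: p(s) = (19/24)s^2 - (7/2)s - 31/24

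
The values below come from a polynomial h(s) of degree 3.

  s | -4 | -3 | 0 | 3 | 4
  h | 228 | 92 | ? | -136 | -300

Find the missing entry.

-4

The 4 known values determine h uniquely (degree ≤ 3).
L_0(0) = (3)·(-3)·(-4)/[(-1)·(-7)·(-8)] = -9/14
L_1(0) = (4)·(-3)·(-4)/[(1)·(-6)·(-7)] = 8/7
L_2(0) = (4)·(3)·(-4)/[(7)·(6)·(-1)] = 8/7
L_3(0) = (4)·(3)·(-3)/[(8)·(7)·(1)] = -9/14
Sum: 228·(-9/14) + 92·(8/7) + (-136)·(8/7) + (-300)·(-9/14) = -4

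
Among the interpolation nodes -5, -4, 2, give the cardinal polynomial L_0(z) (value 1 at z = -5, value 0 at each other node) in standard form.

L_0(z) = (1/7)z^2 + (2/7)z - 8/7

L_0(z) = (z + 4)(z - 2) / [(-1)·(-7)]
       = (z^2 + 2z - 8) / (7)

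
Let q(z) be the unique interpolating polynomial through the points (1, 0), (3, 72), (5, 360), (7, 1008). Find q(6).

630

Using Newton's divided-difference form:
q[1,3] = (72 - 0) / (3 - 1) = 36
q[3,5] = (360 - 72) / (5 - 3) = 144
q[5,7] = (1008 - 360) / (7 - 5) = 324
q[1,3,5] = (144 - 36) / (5 - 1) = 27
q[3,5,7] = (324 - 144) / (7 - 3) = 45
q[1,3,5,7] = (45 - 27) / (7 - 1) = 3
q(6) = 0 + 36·(5) + 27·(5)·(3) + 3·(5)·(3)·(1) = 630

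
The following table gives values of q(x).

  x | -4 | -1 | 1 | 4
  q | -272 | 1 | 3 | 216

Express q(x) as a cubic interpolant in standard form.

q(x) = 4x^3 - 2x^2 - 3x + 4

Build the Lagrange basis polynomials:
L_0(x) = (x + 1)(x - 1)(x - 4) / [-120] = -(1/120)x^3 + (1/30)x^2 + (1/120)x - 1/30
L_1(x) = (x + 4)(x - 1)(x - 4) / [30] = (1/30)x^3 - (1/30)x^2 - (8/15)x + 8/15
L_2(x) = (x + 4)(x + 1)(x - 4) / [-30] = -(1/30)x^3 - (1/30)x^2 + (8/15)x + 8/15
L_3(x) = (x + 4)(x + 1)(x - 1) / [120] = (1/120)x^3 + (1/30)x^2 - (1/120)x - 1/30
q(x) = (-272)·L_0 + 1·L_1 + 3·L_2 + 216·L_3
  (-272)·L_0(x) = (34/15)x^3 - (136/15)x^2 - (34/15)x + 136/15
  1·L_1(x) = (1/30)x^3 - (1/30)x^2 - (8/15)x + 8/15
  3·L_2(x) = -(1/10)x^3 - (1/10)x^2 + (8/5)x + 8/5
  216·L_3(x) = (9/5)x^3 + (36/5)x^2 - (9/5)x - 36/5
Adding term by term: 4x^3 - 2x^2 - 3x + 4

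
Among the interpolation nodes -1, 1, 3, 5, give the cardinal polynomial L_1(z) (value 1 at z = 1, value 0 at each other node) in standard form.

L_1(z) = (1/16)z^3 - (7/16)z^2 + (7/16)z + 15/16

L_1(z) = (z + 1)(z - 3)(z - 5) / [(2)·(-2)·(-4)]
       = (z^3 - 7z^2 + 7z + 15) / (16)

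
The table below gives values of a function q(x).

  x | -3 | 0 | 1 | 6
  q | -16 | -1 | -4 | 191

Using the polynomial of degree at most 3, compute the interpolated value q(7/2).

223/8

L_0(7/2) = (7/2)·(5/2)·(-5/2)/[(-3)·(-4)·(-9)] = 175/864
L_1(7/2) = (13/2)·(5/2)·(-5/2)/[(3)·(-1)·(-6)] = -325/144
L_2(7/2) = (13/2)·(7/2)·(-5/2)/[(4)·(1)·(-5)] = 91/32
L_3(7/2) = (13/2)·(7/2)·(5/2)/[(9)·(6)·(5)] = 91/432
Sum: (-16)·(175/864) + (-1)·(-325/144) + (-4)·(91/32) + 191·(91/432) = 223/8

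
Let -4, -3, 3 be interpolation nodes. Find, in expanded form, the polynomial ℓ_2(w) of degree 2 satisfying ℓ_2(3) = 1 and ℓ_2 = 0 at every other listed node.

ℓ_2(w) = (1/42)w^2 + (1/6)w + 2/7

ℓ_2(w) = (w + 4)(w + 3) / [(7)·(6)]
       = (w^2 + 7w + 12) / (42)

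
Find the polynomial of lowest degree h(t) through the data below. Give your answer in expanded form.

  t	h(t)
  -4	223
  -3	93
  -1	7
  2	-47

h(t) = -4t^3 - 3t^2 - 3t + 3

Newton's divided differences:
h[-4,-3] = (93 - 223) / (-3 - (-4)) = -130
h[-3,-1] = (7 - 93) / (-1 - (-3)) = -43
h[-1,2] = (-47 - 7) / (2 - (-1)) = -18
h[-4,-3,-1] = (-43 - (-130)) / (-1 - (-4)) = 29
h[-3,-1,2] = (-18 - (-43)) / (2 - (-3)) = 5
h[-4,-3,-1,2] = (5 - 29) / (2 - (-4)) = -4
h(t) = 223 + (-130)·(t + 4) + 29·(t + 4)(t + 3) + (-4)·(t + 4)(t + 3)(t + 1)
Expanding: h(t) = -4t^3 - 3t^2 - 3t + 3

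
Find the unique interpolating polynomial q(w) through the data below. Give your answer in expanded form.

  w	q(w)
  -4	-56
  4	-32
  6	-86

q(w) = -3w^2 + 3w + 4

L_0(w) = (w - 4)(w - 6) / [80] = (1/80)w^2 - (1/8)w + 3/10
L_1(w) = (w + 4)(w - 6) / [-16] = -(1/16)w^2 + (1/8)w + 3/2
L_2(w) = (w + 4)(w - 4) / [20] = (1/20)w^2 - 4/5
q(w) = (-56)·L_0 + (-32)·L_1 + (-86)·L_2
  (-56)·L_0(w) = -(7/10)w^2 + 7w - 84/5
  (-32)·L_1(w) = 2w^2 - 4w - 48
  (-86)·L_2(w) = -(43/10)w^2 + 344/5
Adding term by term: -3w^2 + 3w + 4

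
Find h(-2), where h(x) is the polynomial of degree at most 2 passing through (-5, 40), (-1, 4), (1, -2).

10

Evaluate each Lagrange basis at x = -2:
L_0(-2) = (-1)·(-3)/[(-4)·(-6)] = 1/8
L_1(-2) = (3)·(-3)/[(4)·(-2)] = 9/8
L_2(-2) = (3)·(-1)/[(6)·(2)] = -1/4
Sum: 40·(1/8) + 4·(9/8) + (-2)·(-1/4) = 10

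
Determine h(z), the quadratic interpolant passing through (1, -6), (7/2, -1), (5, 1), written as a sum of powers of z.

h(z) = -(1/6)z^2 + (11/4)z - 103/12

Build the Lagrange basis polynomials:
L_0(z) = (z - 7/2)(z - 5) / [10] = (1/10)z^2 - (17/20)z + 7/4
L_1(z) = (z - 1)(z - 5) / [-15/4] = -(4/15)z^2 + (8/5)z - 4/3
L_2(z) = (z - 1)(z - 7/2) / [6] = (1/6)z^2 - (3/4)z + 7/12
h(z) = (-6)·L_0 + (-1)·L_1 + 1·L_2
  (-6)·L_0(z) = -(3/5)z^2 + (51/10)z - 21/2
  (-1)·L_1(z) = (4/15)z^2 - (8/5)z + 4/3
  1·L_2(z) = (1/6)z^2 - (3/4)z + 7/12
Adding term by term: -(1/6)z^2 + (11/4)z - 103/12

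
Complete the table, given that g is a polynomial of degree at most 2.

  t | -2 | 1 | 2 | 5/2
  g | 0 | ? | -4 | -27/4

0

The 3 known values determine g uniquely (degree ≤ 2).
Evaluate each Lagrange basis at t = 1:
L_0(1) = (-1)·(-3/2)/[(-4)·(-9/2)] = 1/12
L_1(1) = (3)·(-3/2)/[(4)·(-1/2)] = 9/4
L_2(1) = (3)·(-1)/[(9/2)·(1/2)] = -4/3
Sum: 0 + (-4)·(9/4) + (-27/4)·(-4/3) = 0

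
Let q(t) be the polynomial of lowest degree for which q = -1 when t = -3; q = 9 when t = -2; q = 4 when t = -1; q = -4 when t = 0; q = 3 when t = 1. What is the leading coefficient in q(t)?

1/4

The leading coefficient equals the top divided difference q[-3,-2,-1,0,1].
q[-3,-2] = (9 - (-1)) / (-2 - (-3)) = 10
q[-2,-1] = (4 - 9) / (-1 - (-2)) = -5
q[-1,0] = (-4 - 4) / (0 - (-1)) = -8
q[0,1] = (3 - (-4)) / (1 - 0) = 7
q[-3,-2,-1] = (-5 - 10) / (-1 - (-3)) = -15/2
q[-2,-1,0] = (-8 - (-5)) / (0 - (-2)) = -3/2
q[-1,0,1] = (7 - (-8)) / (1 - (-1)) = 15/2
q[-3,-2,-1,0] = (-3/2 - (-15/2)) / (0 - (-3)) = 2
q[-2,-1,0,1] = (15/2 - (-3/2)) / (1 - (-2)) = 3
q[-3,-2,-1,0,1] = (3 - 2) / (1 - (-3)) = 1/4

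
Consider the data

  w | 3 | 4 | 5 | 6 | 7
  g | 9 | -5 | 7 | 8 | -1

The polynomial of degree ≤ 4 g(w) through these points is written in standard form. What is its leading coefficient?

19/12

The leading coefficient equals the top divided difference g[3,4,5,6,7].
g[3,4] = (-5 - 9) / (4 - 3) = -14
g[4,5] = (7 - (-5)) / (5 - 4) = 12
g[5,6] = (8 - 7) / (6 - 5) = 1
g[6,7] = (-1 - 8) / (7 - 6) = -9
g[3,4,5] = (12 - (-14)) / (5 - 3) = 13
g[4,5,6] = (1 - 12) / (6 - 4) = -11/2
g[5,6,7] = (-9 - 1) / (7 - 5) = -5
g[3,4,5,6] = (-11/2 - 13) / (6 - 3) = -37/6
g[4,5,6,7] = (-5 - (-11/2)) / (7 - 4) = 1/6
g[3,4,5,6,7] = (1/6 - (-37/6)) / (7 - 3) = 19/12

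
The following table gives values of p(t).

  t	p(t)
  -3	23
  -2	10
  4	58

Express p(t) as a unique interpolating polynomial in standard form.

Newton's divided differences:
p[-3,-2] = (10 - 23) / (-2 - (-3)) = -13
p[-2,4] = (58 - 10) / (4 - (-2)) = 8
p[-3,-2,4] = (8 - (-13)) / (4 - (-3)) = 3
p(t) = 23 + (-13)·(t + 3) + 3·(t + 3)(t + 2)
Expanding: p(t) = 3t^2 + 2t + 2

p(t) = 3t^2 + 2t + 2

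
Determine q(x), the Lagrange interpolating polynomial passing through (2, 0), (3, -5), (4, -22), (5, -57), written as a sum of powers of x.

q(x) = -x^3 + 3x^2 - x - 2

Build the Lagrange basis polynomials:
L_0(x) = (x - 3)(x - 4)(x - 5) / [-6] = -(1/6)x^3 + 2x^2 - (47/6)x + 10
L_1(x) = (x - 2)(x - 4)(x - 5) / [2] = (1/2)x^3 - (11/2)x^2 + 19x - 20
L_2(x) = (x - 2)(x - 3)(x - 5) / [-2] = -(1/2)x^3 + 5x^2 - (31/2)x + 15
L_3(x) = (x - 2)(x - 3)(x - 4) / [6] = (1/6)x^3 - (3/2)x^2 + (13/3)x - 4
q(x) = 0·L_0 + (-5)·L_1 + (-22)·L_2 + (-57)·L_3
  0·L_0(x) = 0
  (-5)·L_1(x) = -(5/2)x^3 + (55/2)x^2 - 95x + 100
  (-22)·L_2(x) = 11x^3 - 110x^2 + 341x - 330
  (-57)·L_3(x) = -(19/2)x^3 + (171/2)x^2 - 247x + 228
Adding term by term: -x^3 + 3x^2 - x - 2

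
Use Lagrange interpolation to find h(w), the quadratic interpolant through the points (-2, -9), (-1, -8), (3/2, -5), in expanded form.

Build the Lagrange basis polynomials:
L_0(w) = (w + 1)(w - 3/2) / [7/2] = (2/7)w^2 - (1/7)w - 3/7
L_1(w) = (w + 2)(w - 3/2) / [-5/2] = -(2/5)w^2 - (1/5)w + 6/5
L_2(w) = (w + 2)(w + 1) / [35/4] = (4/35)w^2 + (12/35)w + 8/35
h(w) = (-9)·L_0 + (-8)·L_1 + (-5)·L_2
  (-9)·L_0(w) = -(18/7)w^2 + (9/7)w + 27/7
  (-8)·L_1(w) = (16/5)w^2 + (8/5)w - 48/5
  (-5)·L_2(w) = -(4/7)w^2 - (12/7)w - 8/7
Adding term by term: (2/35)w^2 + (41/35)w - 241/35

h(w) = (2/35)w^2 + (41/35)w - 241/35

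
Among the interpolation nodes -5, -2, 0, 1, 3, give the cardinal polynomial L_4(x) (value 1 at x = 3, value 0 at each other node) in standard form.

L_4(x) = (1/240)x^4 + (1/40)x^3 + (1/80)x^2 - (1/24)x

L_4(x) = (x + 5)(x + 2)x(x - 1) / [(8)·(5)·(3)·(2)]
       = (x^4 + 6x^3 + 3x^2 - 10x) / (240)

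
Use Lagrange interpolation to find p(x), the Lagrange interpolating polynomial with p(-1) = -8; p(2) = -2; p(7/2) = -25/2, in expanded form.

Build the Lagrange basis polynomials:
L_0(x) = (x - 2)(x - 7/2) / [27/2] = (2/27)x^2 - (11/27)x + 14/27
L_1(x) = (x + 1)(x - 7/2) / [-9/2] = -(2/9)x^2 + (5/9)x + 7/9
L_2(x) = (x + 1)(x - 2) / [27/4] = (4/27)x^2 - (4/27)x - 8/27
p(x) = (-8)·L_0 + (-2)·L_1 + (-25/2)·L_2
  (-8)·L_0(x) = -(16/27)x^2 + (88/27)x - 112/27
  (-2)·L_1(x) = (4/9)x^2 - (10/9)x - 14/9
  (-25/2)·L_2(x) = -(50/27)x^2 + (50/27)x + 100/27
Adding term by term: -2x^2 + 4x - 2

p(x) = -2x^2 + 4x - 2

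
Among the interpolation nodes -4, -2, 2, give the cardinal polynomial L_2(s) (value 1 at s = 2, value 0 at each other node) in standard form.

L_2(s) = (s + 4)(s + 2) / [(6)·(4)]
       = (s^2 + 6s + 8) / (24)

L_2(s) = (1/24)s^2 + (1/4)s + 1/3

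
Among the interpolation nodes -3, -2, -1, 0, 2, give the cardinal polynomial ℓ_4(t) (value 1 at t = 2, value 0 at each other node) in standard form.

ℓ_4(t) = (1/120)t^4 + (1/20)t^3 + (11/120)t^2 + (1/20)t

ℓ_4(t) = (t + 3)(t + 2)(t + 1)t / [(5)·(4)·(3)·(2)]
       = (t^4 + 6t^3 + 11t^2 + 6t) / (120)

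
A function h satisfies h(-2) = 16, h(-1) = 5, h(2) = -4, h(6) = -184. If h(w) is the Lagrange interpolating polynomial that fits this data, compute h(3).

-19

Evaluate each Lagrange basis at w = 3:
L_0(3) = (4)·(1)·(-3)/[(-1)·(-4)·(-8)] = 3/8
L_1(3) = (5)·(1)·(-3)/[(1)·(-3)·(-7)] = -5/7
L_2(3) = (5)·(4)·(-3)/[(4)·(3)·(-4)] = 5/4
L_3(3) = (5)·(4)·(1)/[(8)·(7)·(4)] = 5/56
Sum: 16·(3/8) + 5·(-5/7) + (-4)·(5/4) + (-184)·(5/56) = -19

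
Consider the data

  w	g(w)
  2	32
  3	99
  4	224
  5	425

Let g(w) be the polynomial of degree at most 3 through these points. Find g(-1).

L_0(-1) = (-4)·(-5)·(-6)/[(-1)·(-2)·(-3)] = 20
L_1(-1) = (-3)·(-5)·(-6)/[(1)·(-1)·(-2)] = -45
L_2(-1) = (-3)·(-4)·(-6)/[(2)·(1)·(-1)] = 36
L_3(-1) = (-3)·(-4)·(-5)/[(3)·(2)·(1)] = -10
Sum: 32·(20) + 99·(-45) + 224·(36) + 425·(-10) = -1

-1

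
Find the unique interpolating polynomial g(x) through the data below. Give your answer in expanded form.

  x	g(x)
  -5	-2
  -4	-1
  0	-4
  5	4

g(x) = (11/180)x^3 + (1/5)x^2 - (167/180)x - 4

L_0(x) = (x + 4)x(x - 5) / [-50] = -(1/50)x^3 + (1/50)x^2 + (2/5)x
L_1(x) = (x + 5)x(x - 5) / [36] = (1/36)x^3 - (25/36)x
L_2(x) = (x + 5)(x + 4)(x - 5) / [-100] = -(1/100)x^3 - (1/25)x^2 + (1/4)x + 1
L_3(x) = (x + 5)(x + 4)x / [450] = (1/450)x^3 + (1/50)x^2 + (2/45)x
g(x) = (-2)·L_0 + (-1)·L_1 + (-4)·L_2 + 4·L_3
  (-2)·L_0(x) = (1/25)x^3 - (1/25)x^2 - (4/5)x
  (-1)·L_1(x) = -(1/36)x^3 + (25/36)x
  (-4)·L_2(x) = (1/25)x^3 + (4/25)x^2 - x - 4
  4·L_3(x) = (2/225)x^3 + (2/25)x^2 + (8/45)x
Adding term by term: (11/180)x^3 + (1/5)x^2 - (167/180)x - 4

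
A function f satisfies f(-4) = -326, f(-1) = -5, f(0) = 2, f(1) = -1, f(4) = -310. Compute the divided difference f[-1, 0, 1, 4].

-4

f[-1,0] = (2 - (-5)) / (0 - (-1)) = 7
f[0,1] = (-1 - 2) / (1 - 0) = -3
f[1,4] = (-310 - (-1)) / (4 - 1) = -103
f[-1,0,1] = (-3 - 7) / (1 - (-1)) = -5
f[0,1,4] = (-103 - (-3)) / (4 - 0) = -25
f[-1,0,1,4] = (-25 - (-5)) / (4 - (-1)) = -4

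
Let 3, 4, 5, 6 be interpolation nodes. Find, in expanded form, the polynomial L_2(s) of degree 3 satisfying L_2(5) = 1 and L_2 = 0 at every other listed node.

L_2(s) = (s - 3)(s - 4)(s - 6) / [(2)·(1)·(-1)]
       = (s^3 - 13s^2 + 54s - 72) / (-2)

L_2(s) = -(1/2)s^3 + (13/2)s^2 - 27s + 36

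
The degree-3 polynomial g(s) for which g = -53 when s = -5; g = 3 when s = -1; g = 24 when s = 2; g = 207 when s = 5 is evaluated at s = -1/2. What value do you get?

Evaluate each Lagrange basis at s = -1/2:
L_0(-1/2) = (1/2)·(-5/2)·(-11/2)/[(-4)·(-7)·(-10)] = -11/448
L_1(-1/2) = (9/2)·(-5/2)·(-11/2)/[(4)·(-3)·(-6)] = 55/64
L_2(-1/2) = (9/2)·(1/2)·(-11/2)/[(7)·(3)·(-3)] = 11/56
L_3(-1/2) = (9/2)·(1/2)·(-5/2)/[(10)·(6)·(3)] = -1/32
Sum: (-53)·(-11/448) + 3·(55/64) + 24·(11/56) + 207·(-1/32) = 17/8

17/8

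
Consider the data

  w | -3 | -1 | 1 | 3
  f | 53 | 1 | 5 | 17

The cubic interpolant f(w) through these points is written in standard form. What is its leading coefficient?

The leading coefficient equals the top divided difference f[-3,-1,1,3].
f[-3,-1] = (1 - 53) / (-1 - (-3)) = -26
f[-1,1] = (5 - 1) / (1 - (-1)) = 2
f[1,3] = (17 - 5) / (3 - 1) = 6
f[-3,-1,1] = (2 - (-26)) / (1 - (-3)) = 7
f[-1,1,3] = (6 - 2) / (3 - (-1)) = 1
f[-3,-1,1,3] = (1 - 7) / (3 - (-3)) = -1

-1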